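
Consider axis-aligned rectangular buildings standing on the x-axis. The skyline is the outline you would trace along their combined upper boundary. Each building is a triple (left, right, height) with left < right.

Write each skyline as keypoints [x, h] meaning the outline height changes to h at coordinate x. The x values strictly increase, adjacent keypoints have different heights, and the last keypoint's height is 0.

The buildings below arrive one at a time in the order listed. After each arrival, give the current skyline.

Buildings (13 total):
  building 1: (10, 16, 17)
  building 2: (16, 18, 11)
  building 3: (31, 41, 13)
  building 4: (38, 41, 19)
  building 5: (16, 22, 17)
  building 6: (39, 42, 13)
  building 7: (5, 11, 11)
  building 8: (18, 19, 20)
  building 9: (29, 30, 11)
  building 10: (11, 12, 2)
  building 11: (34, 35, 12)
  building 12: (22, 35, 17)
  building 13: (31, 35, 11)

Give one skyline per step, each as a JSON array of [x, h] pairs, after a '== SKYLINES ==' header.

== SKYLINES ==
[[10,17],[16,0]]
[[10,17],[16,11],[18,0]]
[[10,17],[16,11],[18,0],[31,13],[41,0]]
[[10,17],[16,11],[18,0],[31,13],[38,19],[41,0]]
[[10,17],[22,0],[31,13],[38,19],[41,0]]
[[10,17],[22,0],[31,13],[38,19],[41,13],[42,0]]
[[5,11],[10,17],[22,0],[31,13],[38,19],[41,13],[42,0]]
[[5,11],[10,17],[18,20],[19,17],[22,0],[31,13],[38,19],[41,13],[42,0]]
[[5,11],[10,17],[18,20],[19,17],[22,0],[29,11],[30,0],[31,13],[38,19],[41,13],[42,0]]
[[5,11],[10,17],[18,20],[19,17],[22,0],[29,11],[30,0],[31,13],[38,19],[41,13],[42,0]]
[[5,11],[10,17],[18,20],[19,17],[22,0],[29,11],[30,0],[31,13],[38,19],[41,13],[42,0]]
[[5,11],[10,17],[18,20],[19,17],[35,13],[38,19],[41,13],[42,0]]
[[5,11],[10,17],[18,20],[19,17],[35,13],[38,19],[41,13],[42,0]]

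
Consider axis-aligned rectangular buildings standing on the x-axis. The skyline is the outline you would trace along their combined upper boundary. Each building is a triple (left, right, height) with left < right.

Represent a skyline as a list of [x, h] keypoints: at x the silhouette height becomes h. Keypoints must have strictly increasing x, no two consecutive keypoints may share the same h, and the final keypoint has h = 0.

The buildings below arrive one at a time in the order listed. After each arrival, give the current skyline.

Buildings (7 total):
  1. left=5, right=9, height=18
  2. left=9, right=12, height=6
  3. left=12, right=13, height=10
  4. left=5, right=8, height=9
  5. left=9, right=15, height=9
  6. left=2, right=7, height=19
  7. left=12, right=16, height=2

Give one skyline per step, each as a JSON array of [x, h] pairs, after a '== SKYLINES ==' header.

== SKYLINES ==
[[5,18],[9,0]]
[[5,18],[9,6],[12,0]]
[[5,18],[9,6],[12,10],[13,0]]
[[5,18],[9,6],[12,10],[13,0]]
[[5,18],[9,9],[12,10],[13,9],[15,0]]
[[2,19],[7,18],[9,9],[12,10],[13,9],[15,0]]
[[2,19],[7,18],[9,9],[12,10],[13,9],[15,2],[16,0]]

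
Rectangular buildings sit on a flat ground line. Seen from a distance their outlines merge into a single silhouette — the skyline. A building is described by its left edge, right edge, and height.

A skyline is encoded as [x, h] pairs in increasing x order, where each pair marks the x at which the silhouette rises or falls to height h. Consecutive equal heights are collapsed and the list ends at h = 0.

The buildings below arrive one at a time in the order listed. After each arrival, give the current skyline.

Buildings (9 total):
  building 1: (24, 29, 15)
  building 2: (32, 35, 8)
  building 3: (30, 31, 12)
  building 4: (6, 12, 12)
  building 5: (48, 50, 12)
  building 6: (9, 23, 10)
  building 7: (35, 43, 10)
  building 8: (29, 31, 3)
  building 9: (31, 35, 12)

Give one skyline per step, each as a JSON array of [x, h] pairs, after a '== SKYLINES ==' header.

== SKYLINES ==
[[24,15],[29,0]]
[[24,15],[29,0],[32,8],[35,0]]
[[24,15],[29,0],[30,12],[31,0],[32,8],[35,0]]
[[6,12],[12,0],[24,15],[29,0],[30,12],[31,0],[32,8],[35,0]]
[[6,12],[12,0],[24,15],[29,0],[30,12],[31,0],[32,8],[35,0],[48,12],[50,0]]
[[6,12],[12,10],[23,0],[24,15],[29,0],[30,12],[31,0],[32,8],[35,0],[48,12],[50,0]]
[[6,12],[12,10],[23,0],[24,15],[29,0],[30,12],[31,0],[32,8],[35,10],[43,0],[48,12],[50,0]]
[[6,12],[12,10],[23,0],[24,15],[29,3],[30,12],[31,0],[32,8],[35,10],[43,0],[48,12],[50,0]]
[[6,12],[12,10],[23,0],[24,15],[29,3],[30,12],[35,10],[43,0],[48,12],[50,0]]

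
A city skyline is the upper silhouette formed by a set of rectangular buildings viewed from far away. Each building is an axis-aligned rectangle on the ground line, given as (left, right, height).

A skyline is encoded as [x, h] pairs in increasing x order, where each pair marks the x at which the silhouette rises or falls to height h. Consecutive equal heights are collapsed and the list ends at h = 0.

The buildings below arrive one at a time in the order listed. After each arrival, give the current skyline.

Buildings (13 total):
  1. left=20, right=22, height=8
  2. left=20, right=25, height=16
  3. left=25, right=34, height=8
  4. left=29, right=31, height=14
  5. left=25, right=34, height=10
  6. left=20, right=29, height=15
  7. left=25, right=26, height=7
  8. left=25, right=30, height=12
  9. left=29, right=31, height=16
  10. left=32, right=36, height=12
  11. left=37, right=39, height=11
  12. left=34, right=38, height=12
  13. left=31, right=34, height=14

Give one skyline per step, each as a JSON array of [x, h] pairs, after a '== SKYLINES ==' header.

== SKYLINES ==
[[20,8],[22,0]]
[[20,16],[25,0]]
[[20,16],[25,8],[34,0]]
[[20,16],[25,8],[29,14],[31,8],[34,0]]
[[20,16],[25,10],[29,14],[31,10],[34,0]]
[[20,16],[25,15],[29,14],[31,10],[34,0]]
[[20,16],[25,15],[29,14],[31,10],[34,0]]
[[20,16],[25,15],[29,14],[31,10],[34,0]]
[[20,16],[25,15],[29,16],[31,10],[34,0]]
[[20,16],[25,15],[29,16],[31,10],[32,12],[36,0]]
[[20,16],[25,15],[29,16],[31,10],[32,12],[36,0],[37,11],[39,0]]
[[20,16],[25,15],[29,16],[31,10],[32,12],[38,11],[39,0]]
[[20,16],[25,15],[29,16],[31,14],[34,12],[38,11],[39,0]]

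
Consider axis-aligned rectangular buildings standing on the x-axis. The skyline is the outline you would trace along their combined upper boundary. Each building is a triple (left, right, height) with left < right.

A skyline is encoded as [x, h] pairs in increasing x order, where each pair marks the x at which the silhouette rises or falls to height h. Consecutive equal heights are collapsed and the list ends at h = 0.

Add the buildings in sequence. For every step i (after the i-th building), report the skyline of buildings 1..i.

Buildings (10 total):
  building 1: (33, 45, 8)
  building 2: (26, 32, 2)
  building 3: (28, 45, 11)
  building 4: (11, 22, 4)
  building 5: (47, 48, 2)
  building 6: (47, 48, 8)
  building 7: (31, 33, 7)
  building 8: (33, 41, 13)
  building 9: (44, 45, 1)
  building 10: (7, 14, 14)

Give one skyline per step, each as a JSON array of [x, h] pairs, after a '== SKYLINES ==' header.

== SKYLINES ==
[[33,8],[45,0]]
[[26,2],[32,0],[33,8],[45,0]]
[[26,2],[28,11],[45,0]]
[[11,4],[22,0],[26,2],[28,11],[45,0]]
[[11,4],[22,0],[26,2],[28,11],[45,0],[47,2],[48,0]]
[[11,4],[22,0],[26,2],[28,11],[45,0],[47,8],[48,0]]
[[11,4],[22,0],[26,2],[28,11],[45,0],[47,8],[48,0]]
[[11,4],[22,0],[26,2],[28,11],[33,13],[41,11],[45,0],[47,8],[48,0]]
[[11,4],[22,0],[26,2],[28,11],[33,13],[41,11],[45,0],[47,8],[48,0]]
[[7,14],[14,4],[22,0],[26,2],[28,11],[33,13],[41,11],[45,0],[47,8],[48,0]]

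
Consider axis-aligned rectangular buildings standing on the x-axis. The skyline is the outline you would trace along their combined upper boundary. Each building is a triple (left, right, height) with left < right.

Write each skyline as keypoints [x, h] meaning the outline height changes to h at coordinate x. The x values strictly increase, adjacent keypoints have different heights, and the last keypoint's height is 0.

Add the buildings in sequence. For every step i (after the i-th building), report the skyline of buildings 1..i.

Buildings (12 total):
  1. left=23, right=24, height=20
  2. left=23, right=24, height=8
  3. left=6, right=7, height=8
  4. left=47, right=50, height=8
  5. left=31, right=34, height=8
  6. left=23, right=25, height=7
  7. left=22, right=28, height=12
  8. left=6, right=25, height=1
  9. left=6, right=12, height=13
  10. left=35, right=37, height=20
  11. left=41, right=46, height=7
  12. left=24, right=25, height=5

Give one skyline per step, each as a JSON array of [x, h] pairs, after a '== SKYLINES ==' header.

== SKYLINES ==
[[23,20],[24,0]]
[[23,20],[24,0]]
[[6,8],[7,0],[23,20],[24,0]]
[[6,8],[7,0],[23,20],[24,0],[47,8],[50,0]]
[[6,8],[7,0],[23,20],[24,0],[31,8],[34,0],[47,8],[50,0]]
[[6,8],[7,0],[23,20],[24,7],[25,0],[31,8],[34,0],[47,8],[50,0]]
[[6,8],[7,0],[22,12],[23,20],[24,12],[28,0],[31,8],[34,0],[47,8],[50,0]]
[[6,8],[7,1],[22,12],[23,20],[24,12],[28,0],[31,8],[34,0],[47,8],[50,0]]
[[6,13],[12,1],[22,12],[23,20],[24,12],[28,0],[31,8],[34,0],[47,8],[50,0]]
[[6,13],[12,1],[22,12],[23,20],[24,12],[28,0],[31,8],[34,0],[35,20],[37,0],[47,8],[50,0]]
[[6,13],[12,1],[22,12],[23,20],[24,12],[28,0],[31,8],[34,0],[35,20],[37,0],[41,7],[46,0],[47,8],[50,0]]
[[6,13],[12,1],[22,12],[23,20],[24,12],[28,0],[31,8],[34,0],[35,20],[37,0],[41,7],[46,0],[47,8],[50,0]]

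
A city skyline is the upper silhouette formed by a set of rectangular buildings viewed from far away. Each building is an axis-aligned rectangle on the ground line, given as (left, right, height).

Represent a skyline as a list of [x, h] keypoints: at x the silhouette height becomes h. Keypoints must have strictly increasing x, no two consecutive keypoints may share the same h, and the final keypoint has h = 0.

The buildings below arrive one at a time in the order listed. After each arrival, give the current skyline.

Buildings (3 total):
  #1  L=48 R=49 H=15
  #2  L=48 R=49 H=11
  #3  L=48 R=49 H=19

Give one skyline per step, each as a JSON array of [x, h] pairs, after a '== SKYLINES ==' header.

== SKYLINES ==
[[48,15],[49,0]]
[[48,15],[49,0]]
[[48,19],[49,0]]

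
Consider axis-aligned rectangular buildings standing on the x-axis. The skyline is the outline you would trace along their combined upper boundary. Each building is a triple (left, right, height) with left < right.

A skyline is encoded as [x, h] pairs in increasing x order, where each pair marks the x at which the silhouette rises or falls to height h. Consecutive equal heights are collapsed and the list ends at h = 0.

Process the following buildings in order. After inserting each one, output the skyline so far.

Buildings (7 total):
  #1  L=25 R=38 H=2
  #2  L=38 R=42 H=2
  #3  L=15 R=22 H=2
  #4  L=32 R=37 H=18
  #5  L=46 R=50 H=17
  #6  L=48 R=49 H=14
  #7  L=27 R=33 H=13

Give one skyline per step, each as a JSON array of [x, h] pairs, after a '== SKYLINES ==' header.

== SKYLINES ==
[[25,2],[38,0]]
[[25,2],[42,0]]
[[15,2],[22,0],[25,2],[42,0]]
[[15,2],[22,0],[25,2],[32,18],[37,2],[42,0]]
[[15,2],[22,0],[25,2],[32,18],[37,2],[42,0],[46,17],[50,0]]
[[15,2],[22,0],[25,2],[32,18],[37,2],[42,0],[46,17],[50,0]]
[[15,2],[22,0],[25,2],[27,13],[32,18],[37,2],[42,0],[46,17],[50,0]]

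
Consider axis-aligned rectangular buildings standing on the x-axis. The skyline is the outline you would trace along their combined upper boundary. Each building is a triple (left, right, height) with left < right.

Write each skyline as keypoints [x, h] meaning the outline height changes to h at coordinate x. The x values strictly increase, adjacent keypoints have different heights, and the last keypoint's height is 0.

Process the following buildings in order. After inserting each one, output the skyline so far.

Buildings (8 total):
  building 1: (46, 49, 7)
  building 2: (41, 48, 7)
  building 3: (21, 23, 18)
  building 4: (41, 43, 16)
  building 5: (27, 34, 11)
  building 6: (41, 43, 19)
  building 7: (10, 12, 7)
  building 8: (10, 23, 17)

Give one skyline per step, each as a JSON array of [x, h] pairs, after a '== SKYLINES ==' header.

== SKYLINES ==
[[46,7],[49,0]]
[[41,7],[49,0]]
[[21,18],[23,0],[41,7],[49,0]]
[[21,18],[23,0],[41,16],[43,7],[49,0]]
[[21,18],[23,0],[27,11],[34,0],[41,16],[43,7],[49,0]]
[[21,18],[23,0],[27,11],[34,0],[41,19],[43,7],[49,0]]
[[10,7],[12,0],[21,18],[23,0],[27,11],[34,0],[41,19],[43,7],[49,0]]
[[10,17],[21,18],[23,0],[27,11],[34,0],[41,19],[43,7],[49,0]]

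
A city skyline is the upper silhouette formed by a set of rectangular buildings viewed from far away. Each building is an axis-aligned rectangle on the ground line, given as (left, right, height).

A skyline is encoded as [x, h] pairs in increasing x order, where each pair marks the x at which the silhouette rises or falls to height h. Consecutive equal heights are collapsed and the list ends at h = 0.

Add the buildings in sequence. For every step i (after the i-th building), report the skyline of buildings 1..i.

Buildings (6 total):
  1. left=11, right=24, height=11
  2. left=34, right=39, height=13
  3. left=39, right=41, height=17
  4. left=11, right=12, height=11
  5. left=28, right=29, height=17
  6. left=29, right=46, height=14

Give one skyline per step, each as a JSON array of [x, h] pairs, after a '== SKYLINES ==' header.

== SKYLINES ==
[[11,11],[24,0]]
[[11,11],[24,0],[34,13],[39,0]]
[[11,11],[24,0],[34,13],[39,17],[41,0]]
[[11,11],[24,0],[34,13],[39,17],[41,0]]
[[11,11],[24,0],[28,17],[29,0],[34,13],[39,17],[41,0]]
[[11,11],[24,0],[28,17],[29,14],[39,17],[41,14],[46,0]]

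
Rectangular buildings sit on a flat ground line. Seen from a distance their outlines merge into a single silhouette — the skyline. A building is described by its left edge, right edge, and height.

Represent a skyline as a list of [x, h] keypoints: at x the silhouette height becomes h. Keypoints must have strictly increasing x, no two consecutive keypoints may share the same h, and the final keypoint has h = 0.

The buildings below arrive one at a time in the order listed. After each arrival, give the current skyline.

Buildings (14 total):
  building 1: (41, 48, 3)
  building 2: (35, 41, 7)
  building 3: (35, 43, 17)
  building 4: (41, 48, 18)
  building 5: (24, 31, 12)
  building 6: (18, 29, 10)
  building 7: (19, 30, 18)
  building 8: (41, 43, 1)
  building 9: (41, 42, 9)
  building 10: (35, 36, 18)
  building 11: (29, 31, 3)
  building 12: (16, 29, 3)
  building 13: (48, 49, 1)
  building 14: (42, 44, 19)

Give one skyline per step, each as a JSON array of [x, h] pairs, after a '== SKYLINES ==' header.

== SKYLINES ==
[[41,3],[48,0]]
[[35,7],[41,3],[48,0]]
[[35,17],[43,3],[48,0]]
[[35,17],[41,18],[48,0]]
[[24,12],[31,0],[35,17],[41,18],[48,0]]
[[18,10],[24,12],[31,0],[35,17],[41,18],[48,0]]
[[18,10],[19,18],[30,12],[31,0],[35,17],[41,18],[48,0]]
[[18,10],[19,18],[30,12],[31,0],[35,17],[41,18],[48,0]]
[[18,10],[19,18],[30,12],[31,0],[35,17],[41,18],[48,0]]
[[18,10],[19,18],[30,12],[31,0],[35,18],[36,17],[41,18],[48,0]]
[[18,10],[19,18],[30,12],[31,0],[35,18],[36,17],[41,18],[48,0]]
[[16,3],[18,10],[19,18],[30,12],[31,0],[35,18],[36,17],[41,18],[48,0]]
[[16,3],[18,10],[19,18],[30,12],[31,0],[35,18],[36,17],[41,18],[48,1],[49,0]]
[[16,3],[18,10],[19,18],[30,12],[31,0],[35,18],[36,17],[41,18],[42,19],[44,18],[48,1],[49,0]]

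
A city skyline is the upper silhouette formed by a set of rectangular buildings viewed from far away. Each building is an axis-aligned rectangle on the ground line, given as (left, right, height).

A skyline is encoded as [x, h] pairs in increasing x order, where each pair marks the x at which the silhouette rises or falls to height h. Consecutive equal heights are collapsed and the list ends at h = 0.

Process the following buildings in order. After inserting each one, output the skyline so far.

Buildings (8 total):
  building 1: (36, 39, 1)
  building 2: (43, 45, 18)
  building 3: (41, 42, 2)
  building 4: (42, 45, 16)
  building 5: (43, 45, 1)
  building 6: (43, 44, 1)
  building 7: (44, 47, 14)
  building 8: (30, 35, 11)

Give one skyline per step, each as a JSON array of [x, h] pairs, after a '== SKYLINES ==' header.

== SKYLINES ==
[[36,1],[39,0]]
[[36,1],[39,0],[43,18],[45,0]]
[[36,1],[39,0],[41,2],[42,0],[43,18],[45,0]]
[[36,1],[39,0],[41,2],[42,16],[43,18],[45,0]]
[[36,1],[39,0],[41,2],[42,16],[43,18],[45,0]]
[[36,1],[39,0],[41,2],[42,16],[43,18],[45,0]]
[[36,1],[39,0],[41,2],[42,16],[43,18],[45,14],[47,0]]
[[30,11],[35,0],[36,1],[39,0],[41,2],[42,16],[43,18],[45,14],[47,0]]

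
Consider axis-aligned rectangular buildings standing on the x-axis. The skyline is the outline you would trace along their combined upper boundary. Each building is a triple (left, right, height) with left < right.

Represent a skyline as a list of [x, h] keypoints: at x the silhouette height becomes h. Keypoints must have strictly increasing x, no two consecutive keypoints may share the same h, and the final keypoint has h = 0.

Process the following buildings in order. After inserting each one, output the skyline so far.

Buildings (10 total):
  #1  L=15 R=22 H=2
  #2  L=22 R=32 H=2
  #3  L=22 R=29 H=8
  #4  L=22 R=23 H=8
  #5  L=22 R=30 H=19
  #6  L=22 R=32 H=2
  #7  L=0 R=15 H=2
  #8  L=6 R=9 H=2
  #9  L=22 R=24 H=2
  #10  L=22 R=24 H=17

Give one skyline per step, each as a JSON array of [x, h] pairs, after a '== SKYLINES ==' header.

== SKYLINES ==
[[15,2],[22,0]]
[[15,2],[32,0]]
[[15,2],[22,8],[29,2],[32,0]]
[[15,2],[22,8],[29,2],[32,0]]
[[15,2],[22,19],[30,2],[32,0]]
[[15,2],[22,19],[30,2],[32,0]]
[[0,2],[22,19],[30,2],[32,0]]
[[0,2],[22,19],[30,2],[32,0]]
[[0,2],[22,19],[30,2],[32,0]]
[[0,2],[22,19],[30,2],[32,0]]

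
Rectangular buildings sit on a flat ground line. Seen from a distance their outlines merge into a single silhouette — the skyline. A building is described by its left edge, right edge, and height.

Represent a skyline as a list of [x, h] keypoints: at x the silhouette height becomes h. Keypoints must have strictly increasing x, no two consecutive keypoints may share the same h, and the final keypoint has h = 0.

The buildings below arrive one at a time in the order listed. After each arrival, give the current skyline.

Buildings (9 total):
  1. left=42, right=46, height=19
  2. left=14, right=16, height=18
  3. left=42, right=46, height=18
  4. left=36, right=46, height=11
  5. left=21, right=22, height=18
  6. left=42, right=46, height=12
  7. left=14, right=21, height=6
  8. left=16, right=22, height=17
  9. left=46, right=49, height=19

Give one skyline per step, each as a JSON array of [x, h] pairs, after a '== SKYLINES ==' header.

== SKYLINES ==
[[42,19],[46,0]]
[[14,18],[16,0],[42,19],[46,0]]
[[14,18],[16,0],[42,19],[46,0]]
[[14,18],[16,0],[36,11],[42,19],[46,0]]
[[14,18],[16,0],[21,18],[22,0],[36,11],[42,19],[46,0]]
[[14,18],[16,0],[21,18],[22,0],[36,11],[42,19],[46,0]]
[[14,18],[16,6],[21,18],[22,0],[36,11],[42,19],[46,0]]
[[14,18],[16,17],[21,18],[22,0],[36,11],[42,19],[46,0]]
[[14,18],[16,17],[21,18],[22,0],[36,11],[42,19],[49,0]]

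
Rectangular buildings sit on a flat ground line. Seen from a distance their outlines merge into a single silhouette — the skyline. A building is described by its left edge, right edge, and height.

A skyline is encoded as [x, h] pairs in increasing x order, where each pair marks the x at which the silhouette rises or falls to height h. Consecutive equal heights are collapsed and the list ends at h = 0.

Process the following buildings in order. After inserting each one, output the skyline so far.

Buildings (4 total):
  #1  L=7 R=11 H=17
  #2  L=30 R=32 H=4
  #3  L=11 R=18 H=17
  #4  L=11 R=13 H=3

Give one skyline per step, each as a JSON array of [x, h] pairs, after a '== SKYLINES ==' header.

== SKYLINES ==
[[7,17],[11,0]]
[[7,17],[11,0],[30,4],[32,0]]
[[7,17],[18,0],[30,4],[32,0]]
[[7,17],[18,0],[30,4],[32,0]]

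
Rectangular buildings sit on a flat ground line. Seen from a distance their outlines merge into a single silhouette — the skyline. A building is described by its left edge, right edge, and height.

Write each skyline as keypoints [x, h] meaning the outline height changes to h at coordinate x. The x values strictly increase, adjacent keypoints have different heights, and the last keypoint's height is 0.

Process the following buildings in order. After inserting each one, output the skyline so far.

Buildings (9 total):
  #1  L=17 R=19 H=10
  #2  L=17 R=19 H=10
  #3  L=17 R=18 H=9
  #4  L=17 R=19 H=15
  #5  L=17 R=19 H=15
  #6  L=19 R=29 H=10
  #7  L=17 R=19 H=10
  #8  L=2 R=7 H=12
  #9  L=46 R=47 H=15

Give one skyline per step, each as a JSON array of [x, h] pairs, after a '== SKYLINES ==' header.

== SKYLINES ==
[[17,10],[19,0]]
[[17,10],[19,0]]
[[17,10],[19,0]]
[[17,15],[19,0]]
[[17,15],[19,0]]
[[17,15],[19,10],[29,0]]
[[17,15],[19,10],[29,0]]
[[2,12],[7,0],[17,15],[19,10],[29,0]]
[[2,12],[7,0],[17,15],[19,10],[29,0],[46,15],[47,0]]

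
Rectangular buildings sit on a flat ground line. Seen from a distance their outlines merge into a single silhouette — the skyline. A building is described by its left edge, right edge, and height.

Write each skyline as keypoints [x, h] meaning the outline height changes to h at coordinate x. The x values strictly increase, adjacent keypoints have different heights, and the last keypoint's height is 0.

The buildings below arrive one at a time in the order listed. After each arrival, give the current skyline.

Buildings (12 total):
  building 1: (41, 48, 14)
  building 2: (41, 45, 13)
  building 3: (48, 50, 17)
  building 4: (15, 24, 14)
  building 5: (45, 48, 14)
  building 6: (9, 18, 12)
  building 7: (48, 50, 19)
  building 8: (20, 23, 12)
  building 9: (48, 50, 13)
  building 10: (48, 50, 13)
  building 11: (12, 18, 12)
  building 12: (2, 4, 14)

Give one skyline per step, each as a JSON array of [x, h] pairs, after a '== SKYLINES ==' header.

== SKYLINES ==
[[41,14],[48,0]]
[[41,14],[48,0]]
[[41,14],[48,17],[50,0]]
[[15,14],[24,0],[41,14],[48,17],[50,0]]
[[15,14],[24,0],[41,14],[48,17],[50,0]]
[[9,12],[15,14],[24,0],[41,14],[48,17],[50,0]]
[[9,12],[15,14],[24,0],[41,14],[48,19],[50,0]]
[[9,12],[15,14],[24,0],[41,14],[48,19],[50,0]]
[[9,12],[15,14],[24,0],[41,14],[48,19],[50,0]]
[[9,12],[15,14],[24,0],[41,14],[48,19],[50,0]]
[[9,12],[15,14],[24,0],[41,14],[48,19],[50,0]]
[[2,14],[4,0],[9,12],[15,14],[24,0],[41,14],[48,19],[50,0]]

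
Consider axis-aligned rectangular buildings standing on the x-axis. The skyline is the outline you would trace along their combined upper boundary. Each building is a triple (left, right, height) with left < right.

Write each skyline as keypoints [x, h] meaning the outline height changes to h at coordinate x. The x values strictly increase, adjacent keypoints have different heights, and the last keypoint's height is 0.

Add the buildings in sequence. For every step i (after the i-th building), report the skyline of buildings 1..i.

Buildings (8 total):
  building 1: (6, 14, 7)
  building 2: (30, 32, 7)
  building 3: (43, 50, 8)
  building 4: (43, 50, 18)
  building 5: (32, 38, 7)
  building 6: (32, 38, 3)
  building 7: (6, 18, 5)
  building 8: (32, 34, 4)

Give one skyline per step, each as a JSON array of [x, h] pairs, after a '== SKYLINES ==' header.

== SKYLINES ==
[[6,7],[14,0]]
[[6,7],[14,0],[30,7],[32,0]]
[[6,7],[14,0],[30,7],[32,0],[43,8],[50,0]]
[[6,7],[14,0],[30,7],[32,0],[43,18],[50,0]]
[[6,7],[14,0],[30,7],[38,0],[43,18],[50,0]]
[[6,7],[14,0],[30,7],[38,0],[43,18],[50,0]]
[[6,7],[14,5],[18,0],[30,7],[38,0],[43,18],[50,0]]
[[6,7],[14,5],[18,0],[30,7],[38,0],[43,18],[50,0]]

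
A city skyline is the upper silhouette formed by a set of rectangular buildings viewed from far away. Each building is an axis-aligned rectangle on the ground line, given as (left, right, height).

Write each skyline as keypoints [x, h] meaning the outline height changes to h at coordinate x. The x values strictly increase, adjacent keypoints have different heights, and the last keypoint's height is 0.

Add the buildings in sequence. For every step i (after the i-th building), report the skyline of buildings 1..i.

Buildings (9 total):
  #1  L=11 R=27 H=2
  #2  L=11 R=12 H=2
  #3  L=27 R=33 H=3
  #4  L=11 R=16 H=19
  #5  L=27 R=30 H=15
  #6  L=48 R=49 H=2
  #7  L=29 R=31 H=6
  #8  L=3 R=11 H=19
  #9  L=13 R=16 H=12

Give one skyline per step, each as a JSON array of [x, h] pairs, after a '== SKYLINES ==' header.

== SKYLINES ==
[[11,2],[27,0]]
[[11,2],[27,0]]
[[11,2],[27,3],[33,0]]
[[11,19],[16,2],[27,3],[33,0]]
[[11,19],[16,2],[27,15],[30,3],[33,0]]
[[11,19],[16,2],[27,15],[30,3],[33,0],[48,2],[49,0]]
[[11,19],[16,2],[27,15],[30,6],[31,3],[33,0],[48,2],[49,0]]
[[3,19],[16,2],[27,15],[30,6],[31,3],[33,0],[48,2],[49,0]]
[[3,19],[16,2],[27,15],[30,6],[31,3],[33,0],[48,2],[49,0]]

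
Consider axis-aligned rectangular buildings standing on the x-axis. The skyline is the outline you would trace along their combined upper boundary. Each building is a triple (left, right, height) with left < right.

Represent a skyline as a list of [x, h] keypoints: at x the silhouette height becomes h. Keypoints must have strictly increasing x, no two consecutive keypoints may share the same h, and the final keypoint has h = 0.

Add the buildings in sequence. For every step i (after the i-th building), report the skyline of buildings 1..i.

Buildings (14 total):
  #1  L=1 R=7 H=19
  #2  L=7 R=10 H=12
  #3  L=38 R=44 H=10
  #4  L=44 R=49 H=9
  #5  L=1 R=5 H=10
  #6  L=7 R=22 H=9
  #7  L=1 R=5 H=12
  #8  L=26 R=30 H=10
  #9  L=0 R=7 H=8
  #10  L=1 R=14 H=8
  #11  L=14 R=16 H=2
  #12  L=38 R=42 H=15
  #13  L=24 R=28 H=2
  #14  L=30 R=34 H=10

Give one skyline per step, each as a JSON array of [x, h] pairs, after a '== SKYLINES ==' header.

== SKYLINES ==
[[1,19],[7,0]]
[[1,19],[7,12],[10,0]]
[[1,19],[7,12],[10,0],[38,10],[44,0]]
[[1,19],[7,12],[10,0],[38,10],[44,9],[49,0]]
[[1,19],[7,12],[10,0],[38,10],[44,9],[49,0]]
[[1,19],[7,12],[10,9],[22,0],[38,10],[44,9],[49,0]]
[[1,19],[7,12],[10,9],[22,0],[38,10],[44,9],[49,0]]
[[1,19],[7,12],[10,9],[22,0],[26,10],[30,0],[38,10],[44,9],[49,0]]
[[0,8],[1,19],[7,12],[10,9],[22,0],[26,10],[30,0],[38,10],[44,9],[49,0]]
[[0,8],[1,19],[7,12],[10,9],[22,0],[26,10],[30,0],[38,10],[44,9],[49,0]]
[[0,8],[1,19],[7,12],[10,9],[22,0],[26,10],[30,0],[38,10],[44,9],[49,0]]
[[0,8],[1,19],[7,12],[10,9],[22,0],[26,10],[30,0],[38,15],[42,10],[44,9],[49,0]]
[[0,8],[1,19],[7,12],[10,9],[22,0],[24,2],[26,10],[30,0],[38,15],[42,10],[44,9],[49,0]]
[[0,8],[1,19],[7,12],[10,9],[22,0],[24,2],[26,10],[34,0],[38,15],[42,10],[44,9],[49,0]]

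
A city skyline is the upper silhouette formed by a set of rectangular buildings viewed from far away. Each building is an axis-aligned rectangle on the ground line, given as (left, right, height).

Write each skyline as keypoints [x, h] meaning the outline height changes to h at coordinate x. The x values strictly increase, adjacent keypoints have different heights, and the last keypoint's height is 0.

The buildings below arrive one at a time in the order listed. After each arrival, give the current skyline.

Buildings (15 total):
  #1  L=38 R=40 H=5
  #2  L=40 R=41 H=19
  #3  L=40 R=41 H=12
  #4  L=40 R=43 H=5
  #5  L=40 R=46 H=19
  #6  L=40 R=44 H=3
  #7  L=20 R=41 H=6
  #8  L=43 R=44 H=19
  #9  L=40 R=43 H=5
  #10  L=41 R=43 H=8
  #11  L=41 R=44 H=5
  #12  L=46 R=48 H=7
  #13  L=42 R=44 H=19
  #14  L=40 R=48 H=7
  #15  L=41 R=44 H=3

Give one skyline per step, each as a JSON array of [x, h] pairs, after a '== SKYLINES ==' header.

== SKYLINES ==
[[38,5],[40,0]]
[[38,5],[40,19],[41,0]]
[[38,5],[40,19],[41,0]]
[[38,5],[40,19],[41,5],[43,0]]
[[38,5],[40,19],[46,0]]
[[38,5],[40,19],[46,0]]
[[20,6],[40,19],[46,0]]
[[20,6],[40,19],[46,0]]
[[20,6],[40,19],[46,0]]
[[20,6],[40,19],[46,0]]
[[20,6],[40,19],[46,0]]
[[20,6],[40,19],[46,7],[48,0]]
[[20,6],[40,19],[46,7],[48,0]]
[[20,6],[40,19],[46,7],[48,0]]
[[20,6],[40,19],[46,7],[48,0]]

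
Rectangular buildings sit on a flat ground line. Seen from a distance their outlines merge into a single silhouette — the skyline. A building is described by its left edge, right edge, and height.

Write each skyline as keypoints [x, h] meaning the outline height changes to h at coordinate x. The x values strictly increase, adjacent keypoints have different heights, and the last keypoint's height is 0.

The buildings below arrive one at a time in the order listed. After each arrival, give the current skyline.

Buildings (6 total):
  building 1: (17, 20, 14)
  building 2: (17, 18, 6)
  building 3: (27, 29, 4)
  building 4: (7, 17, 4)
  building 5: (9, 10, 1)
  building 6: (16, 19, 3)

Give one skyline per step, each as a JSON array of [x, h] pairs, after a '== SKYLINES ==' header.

== SKYLINES ==
[[17,14],[20,0]]
[[17,14],[20,0]]
[[17,14],[20,0],[27,4],[29,0]]
[[7,4],[17,14],[20,0],[27,4],[29,0]]
[[7,4],[17,14],[20,0],[27,4],[29,0]]
[[7,4],[17,14],[20,0],[27,4],[29,0]]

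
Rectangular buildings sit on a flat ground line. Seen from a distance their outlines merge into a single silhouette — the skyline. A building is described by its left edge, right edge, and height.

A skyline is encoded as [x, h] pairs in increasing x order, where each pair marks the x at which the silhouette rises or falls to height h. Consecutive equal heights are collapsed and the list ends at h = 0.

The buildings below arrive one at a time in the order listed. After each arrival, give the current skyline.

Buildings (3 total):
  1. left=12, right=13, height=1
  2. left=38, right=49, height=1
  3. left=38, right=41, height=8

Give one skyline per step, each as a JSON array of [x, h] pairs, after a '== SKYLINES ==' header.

== SKYLINES ==
[[12,1],[13,0]]
[[12,1],[13,0],[38,1],[49,0]]
[[12,1],[13,0],[38,8],[41,1],[49,0]]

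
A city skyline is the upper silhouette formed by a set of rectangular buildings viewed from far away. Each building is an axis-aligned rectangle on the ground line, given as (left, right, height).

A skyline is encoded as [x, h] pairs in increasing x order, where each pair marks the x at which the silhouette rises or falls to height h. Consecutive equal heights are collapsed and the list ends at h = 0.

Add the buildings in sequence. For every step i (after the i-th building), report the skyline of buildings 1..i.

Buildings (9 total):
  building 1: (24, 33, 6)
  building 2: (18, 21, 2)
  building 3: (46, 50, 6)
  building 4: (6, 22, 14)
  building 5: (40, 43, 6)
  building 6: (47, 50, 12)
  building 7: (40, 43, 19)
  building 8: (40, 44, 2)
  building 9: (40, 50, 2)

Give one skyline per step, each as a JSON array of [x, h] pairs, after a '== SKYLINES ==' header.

== SKYLINES ==
[[24,6],[33,0]]
[[18,2],[21,0],[24,6],[33,0]]
[[18,2],[21,0],[24,6],[33,0],[46,6],[50,0]]
[[6,14],[22,0],[24,6],[33,0],[46,6],[50,0]]
[[6,14],[22,0],[24,6],[33,0],[40,6],[43,0],[46,6],[50,0]]
[[6,14],[22,0],[24,6],[33,0],[40,6],[43,0],[46,6],[47,12],[50,0]]
[[6,14],[22,0],[24,6],[33,0],[40,19],[43,0],[46,6],[47,12],[50,0]]
[[6,14],[22,0],[24,6],[33,0],[40,19],[43,2],[44,0],[46,6],[47,12],[50,0]]
[[6,14],[22,0],[24,6],[33,0],[40,19],[43,2],[46,6],[47,12],[50,0]]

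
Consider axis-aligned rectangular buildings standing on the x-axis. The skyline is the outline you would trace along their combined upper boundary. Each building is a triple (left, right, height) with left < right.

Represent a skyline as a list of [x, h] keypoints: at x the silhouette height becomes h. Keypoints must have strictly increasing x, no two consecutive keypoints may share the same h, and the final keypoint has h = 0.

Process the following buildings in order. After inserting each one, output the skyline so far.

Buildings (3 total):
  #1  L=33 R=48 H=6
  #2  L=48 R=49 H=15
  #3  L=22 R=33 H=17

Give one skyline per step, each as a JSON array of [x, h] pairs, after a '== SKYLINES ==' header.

== SKYLINES ==
[[33,6],[48,0]]
[[33,6],[48,15],[49,0]]
[[22,17],[33,6],[48,15],[49,0]]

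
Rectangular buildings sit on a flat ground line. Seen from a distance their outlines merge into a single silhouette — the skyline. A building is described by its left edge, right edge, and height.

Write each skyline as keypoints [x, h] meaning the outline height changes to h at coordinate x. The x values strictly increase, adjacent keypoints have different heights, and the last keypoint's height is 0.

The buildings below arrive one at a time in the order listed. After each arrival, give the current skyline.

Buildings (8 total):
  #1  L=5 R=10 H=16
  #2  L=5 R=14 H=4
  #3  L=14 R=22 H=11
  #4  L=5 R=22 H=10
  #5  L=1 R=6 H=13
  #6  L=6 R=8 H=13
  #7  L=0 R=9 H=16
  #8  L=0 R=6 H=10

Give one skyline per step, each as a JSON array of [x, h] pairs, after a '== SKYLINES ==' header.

== SKYLINES ==
[[5,16],[10,0]]
[[5,16],[10,4],[14,0]]
[[5,16],[10,4],[14,11],[22,0]]
[[5,16],[10,10],[14,11],[22,0]]
[[1,13],[5,16],[10,10],[14,11],[22,0]]
[[1,13],[5,16],[10,10],[14,11],[22,0]]
[[0,16],[10,10],[14,11],[22,0]]
[[0,16],[10,10],[14,11],[22,0]]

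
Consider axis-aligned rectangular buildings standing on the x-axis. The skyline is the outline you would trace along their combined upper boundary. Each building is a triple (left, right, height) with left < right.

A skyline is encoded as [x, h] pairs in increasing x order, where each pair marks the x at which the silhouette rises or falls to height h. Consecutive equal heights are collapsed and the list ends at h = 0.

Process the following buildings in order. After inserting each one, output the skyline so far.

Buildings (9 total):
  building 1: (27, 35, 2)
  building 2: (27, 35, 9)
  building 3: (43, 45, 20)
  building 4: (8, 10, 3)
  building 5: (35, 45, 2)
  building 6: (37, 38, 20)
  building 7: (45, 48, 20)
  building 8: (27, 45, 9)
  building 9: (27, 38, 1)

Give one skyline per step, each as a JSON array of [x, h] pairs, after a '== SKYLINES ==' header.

== SKYLINES ==
[[27,2],[35,0]]
[[27,9],[35,0]]
[[27,9],[35,0],[43,20],[45,0]]
[[8,3],[10,0],[27,9],[35,0],[43,20],[45,0]]
[[8,3],[10,0],[27,9],[35,2],[43,20],[45,0]]
[[8,3],[10,0],[27,9],[35,2],[37,20],[38,2],[43,20],[45,0]]
[[8,3],[10,0],[27,9],[35,2],[37,20],[38,2],[43,20],[48,0]]
[[8,3],[10,0],[27,9],[37,20],[38,9],[43,20],[48,0]]
[[8,3],[10,0],[27,9],[37,20],[38,9],[43,20],[48,0]]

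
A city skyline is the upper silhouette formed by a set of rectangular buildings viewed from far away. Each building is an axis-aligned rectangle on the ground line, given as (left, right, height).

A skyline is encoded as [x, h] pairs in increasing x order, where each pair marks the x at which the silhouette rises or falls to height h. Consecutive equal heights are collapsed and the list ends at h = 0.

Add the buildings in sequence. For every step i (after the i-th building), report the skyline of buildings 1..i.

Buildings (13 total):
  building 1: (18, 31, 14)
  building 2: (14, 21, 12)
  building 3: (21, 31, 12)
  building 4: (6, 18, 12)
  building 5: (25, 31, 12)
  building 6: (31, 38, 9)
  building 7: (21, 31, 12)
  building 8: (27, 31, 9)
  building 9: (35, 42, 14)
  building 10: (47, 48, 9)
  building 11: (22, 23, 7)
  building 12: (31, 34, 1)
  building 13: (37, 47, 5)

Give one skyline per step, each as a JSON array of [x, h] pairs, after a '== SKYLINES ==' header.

== SKYLINES ==
[[18,14],[31,0]]
[[14,12],[18,14],[31,0]]
[[14,12],[18,14],[31,0]]
[[6,12],[18,14],[31,0]]
[[6,12],[18,14],[31,0]]
[[6,12],[18,14],[31,9],[38,0]]
[[6,12],[18,14],[31,9],[38,0]]
[[6,12],[18,14],[31,9],[38,0]]
[[6,12],[18,14],[31,9],[35,14],[42,0]]
[[6,12],[18,14],[31,9],[35,14],[42,0],[47,9],[48,0]]
[[6,12],[18,14],[31,9],[35,14],[42,0],[47,9],[48,0]]
[[6,12],[18,14],[31,9],[35,14],[42,0],[47,9],[48,0]]
[[6,12],[18,14],[31,9],[35,14],[42,5],[47,9],[48,0]]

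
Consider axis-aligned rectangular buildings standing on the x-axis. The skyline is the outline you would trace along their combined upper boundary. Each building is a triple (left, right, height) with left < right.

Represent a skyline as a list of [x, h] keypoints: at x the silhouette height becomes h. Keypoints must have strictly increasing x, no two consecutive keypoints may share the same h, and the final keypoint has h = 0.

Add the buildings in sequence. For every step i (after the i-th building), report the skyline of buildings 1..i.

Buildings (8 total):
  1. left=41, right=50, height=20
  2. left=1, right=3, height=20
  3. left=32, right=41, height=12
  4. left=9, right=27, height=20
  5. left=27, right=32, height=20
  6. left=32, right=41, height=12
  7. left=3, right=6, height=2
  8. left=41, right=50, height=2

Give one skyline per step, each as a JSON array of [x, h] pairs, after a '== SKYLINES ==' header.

== SKYLINES ==
[[41,20],[50,0]]
[[1,20],[3,0],[41,20],[50,0]]
[[1,20],[3,0],[32,12],[41,20],[50,0]]
[[1,20],[3,0],[9,20],[27,0],[32,12],[41,20],[50,0]]
[[1,20],[3,0],[9,20],[32,12],[41,20],[50,0]]
[[1,20],[3,0],[9,20],[32,12],[41,20],[50,0]]
[[1,20],[3,2],[6,0],[9,20],[32,12],[41,20],[50,0]]
[[1,20],[3,2],[6,0],[9,20],[32,12],[41,20],[50,0]]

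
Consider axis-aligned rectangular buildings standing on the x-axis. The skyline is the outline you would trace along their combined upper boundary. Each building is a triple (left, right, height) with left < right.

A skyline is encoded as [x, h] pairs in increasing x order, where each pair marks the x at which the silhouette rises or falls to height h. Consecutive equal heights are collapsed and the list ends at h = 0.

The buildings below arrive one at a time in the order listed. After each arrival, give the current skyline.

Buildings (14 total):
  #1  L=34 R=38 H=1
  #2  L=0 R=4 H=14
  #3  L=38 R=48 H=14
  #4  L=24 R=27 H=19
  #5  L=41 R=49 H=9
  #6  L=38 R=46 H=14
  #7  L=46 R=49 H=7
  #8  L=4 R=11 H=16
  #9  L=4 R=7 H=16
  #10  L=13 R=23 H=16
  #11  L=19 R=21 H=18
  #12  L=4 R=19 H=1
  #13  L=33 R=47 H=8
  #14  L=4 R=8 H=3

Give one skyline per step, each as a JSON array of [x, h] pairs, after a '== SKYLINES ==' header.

== SKYLINES ==
[[34,1],[38,0]]
[[0,14],[4,0],[34,1],[38,0]]
[[0,14],[4,0],[34,1],[38,14],[48,0]]
[[0,14],[4,0],[24,19],[27,0],[34,1],[38,14],[48,0]]
[[0,14],[4,0],[24,19],[27,0],[34,1],[38,14],[48,9],[49,0]]
[[0,14],[4,0],[24,19],[27,0],[34,1],[38,14],[48,9],[49,0]]
[[0,14],[4,0],[24,19],[27,0],[34,1],[38,14],[48,9],[49,0]]
[[0,14],[4,16],[11,0],[24,19],[27,0],[34,1],[38,14],[48,9],[49,0]]
[[0,14],[4,16],[11,0],[24,19],[27,0],[34,1],[38,14],[48,9],[49,0]]
[[0,14],[4,16],[11,0],[13,16],[23,0],[24,19],[27,0],[34,1],[38,14],[48,9],[49,0]]
[[0,14],[4,16],[11,0],[13,16],[19,18],[21,16],[23,0],[24,19],[27,0],[34,1],[38,14],[48,9],[49,0]]
[[0,14],[4,16],[11,1],[13,16],[19,18],[21,16],[23,0],[24,19],[27,0],[34,1],[38,14],[48,9],[49,0]]
[[0,14],[4,16],[11,1],[13,16],[19,18],[21,16],[23,0],[24,19],[27,0],[33,8],[38,14],[48,9],[49,0]]
[[0,14],[4,16],[11,1],[13,16],[19,18],[21,16],[23,0],[24,19],[27,0],[33,8],[38,14],[48,9],[49,0]]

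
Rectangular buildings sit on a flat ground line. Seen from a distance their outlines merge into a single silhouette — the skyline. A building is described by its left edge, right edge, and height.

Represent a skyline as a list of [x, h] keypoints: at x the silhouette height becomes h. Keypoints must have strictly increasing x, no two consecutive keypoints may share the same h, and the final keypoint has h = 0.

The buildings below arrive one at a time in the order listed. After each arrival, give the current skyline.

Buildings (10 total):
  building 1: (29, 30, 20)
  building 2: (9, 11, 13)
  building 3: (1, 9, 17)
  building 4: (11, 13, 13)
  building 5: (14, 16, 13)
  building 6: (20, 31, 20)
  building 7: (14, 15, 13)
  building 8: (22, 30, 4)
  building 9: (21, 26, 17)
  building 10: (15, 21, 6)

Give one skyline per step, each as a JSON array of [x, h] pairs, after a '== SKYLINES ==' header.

== SKYLINES ==
[[29,20],[30,0]]
[[9,13],[11,0],[29,20],[30,0]]
[[1,17],[9,13],[11,0],[29,20],[30,0]]
[[1,17],[9,13],[13,0],[29,20],[30,0]]
[[1,17],[9,13],[13,0],[14,13],[16,0],[29,20],[30,0]]
[[1,17],[9,13],[13,0],[14,13],[16,0],[20,20],[31,0]]
[[1,17],[9,13],[13,0],[14,13],[16,0],[20,20],[31,0]]
[[1,17],[9,13],[13,0],[14,13],[16,0],[20,20],[31,0]]
[[1,17],[9,13],[13,0],[14,13],[16,0],[20,20],[31,0]]
[[1,17],[9,13],[13,0],[14,13],[16,6],[20,20],[31,0]]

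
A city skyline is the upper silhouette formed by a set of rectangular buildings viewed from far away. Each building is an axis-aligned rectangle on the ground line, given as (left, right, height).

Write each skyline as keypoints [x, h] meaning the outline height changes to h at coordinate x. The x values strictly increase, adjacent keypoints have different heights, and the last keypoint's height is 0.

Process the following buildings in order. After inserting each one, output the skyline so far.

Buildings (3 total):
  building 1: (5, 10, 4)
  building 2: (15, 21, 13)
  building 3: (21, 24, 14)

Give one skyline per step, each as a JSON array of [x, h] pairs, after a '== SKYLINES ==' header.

== SKYLINES ==
[[5,4],[10,0]]
[[5,4],[10,0],[15,13],[21,0]]
[[5,4],[10,0],[15,13],[21,14],[24,0]]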